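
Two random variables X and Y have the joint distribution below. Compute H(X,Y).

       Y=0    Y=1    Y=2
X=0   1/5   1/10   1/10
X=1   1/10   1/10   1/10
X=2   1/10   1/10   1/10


H(X,Y) = -Σ p(x,y) log₂ p(x,y)
  p(0,0)=1/5: -0.2000 × log₂(0.2000) = 0.4644
  p(0,1)=1/10: -0.1000 × log₂(0.1000) = 0.3322
  p(0,2)=1/10: -0.1000 × log₂(0.1000) = 0.3322
  p(1,0)=1/10: -0.1000 × log₂(0.1000) = 0.3322
  p(1,1)=1/10: -0.1000 × log₂(0.1000) = 0.3322
  p(1,2)=1/10: -0.1000 × log₂(0.1000) = 0.3322
  p(2,0)=1/10: -0.1000 × log₂(0.1000) = 0.3322
  p(2,1)=1/10: -0.1000 × log₂(0.1000) = 0.3322
  p(2,2)=1/10: -0.1000 × log₂(0.1000) = 0.3322
H(X,Y) = 3.1219 bits


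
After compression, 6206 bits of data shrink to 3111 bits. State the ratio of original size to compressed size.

Compression ratio = Original / Compressed
= 6206 / 3111 = 1.99:1


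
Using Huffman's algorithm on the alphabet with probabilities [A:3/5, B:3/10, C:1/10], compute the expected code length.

Huffman tree construction:
Combine smallest probabilities repeatedly
Resulting codes:
  A: 1 (length 1)
  B: 01 (length 2)
  C: 00 (length 2)
Average length = Σ p(s) × length(s) = 1.4000 bits


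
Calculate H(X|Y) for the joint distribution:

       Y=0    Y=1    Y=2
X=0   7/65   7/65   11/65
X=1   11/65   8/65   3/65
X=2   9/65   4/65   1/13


H(X|Y) = Σ_y p(y) H(X|Y=y)
  p(Y=0) = 27/65, H(X|Y=0) = 1.5610
  p(Y=1) = 19/65, H(X|Y=1) = 1.5294
  p(Y=2) = 19/65, H(X|Y=2) = 1.3838
H(X|Y) = 0.4154×1.5610 + 0.2923×1.5294 + 0.2923×1.3838 = 1.5000 bits


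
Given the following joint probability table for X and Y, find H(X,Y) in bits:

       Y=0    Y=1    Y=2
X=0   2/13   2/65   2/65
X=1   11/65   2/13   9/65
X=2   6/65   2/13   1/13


H(X,Y) = -Σ p(x,y) log₂ p(x,y)
  p(0,0)=2/13: -0.1538 × log₂(0.1538) = 0.4155
  p(0,1)=2/65: -0.0308 × log₂(0.0308) = 0.1545
  p(0,2)=2/65: -0.0308 × log₂(0.0308) = 0.1545
  p(1,0)=11/65: -0.1692 × log₂(0.1692) = 0.4337
  p(1,1)=2/13: -0.1538 × log₂(0.1538) = 0.4155
  p(1,2)=9/65: -0.1385 × log₂(0.1385) = 0.3950
  p(2,0)=6/65: -0.0923 × log₂(0.0923) = 0.3173
  p(2,1)=2/13: -0.1538 × log₂(0.1538) = 0.4155
  p(2,2)=1/13: -0.0769 × log₂(0.0769) = 0.2846
H(X,Y) = 2.9861 bits


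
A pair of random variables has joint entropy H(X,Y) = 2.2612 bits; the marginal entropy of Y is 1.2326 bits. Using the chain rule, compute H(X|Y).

Chain rule: H(X,Y) = H(X|Y) + H(Y)
H(X|Y) = H(X,Y) - H(Y) = 2.2612 - 1.2326 = 1.0286 bits


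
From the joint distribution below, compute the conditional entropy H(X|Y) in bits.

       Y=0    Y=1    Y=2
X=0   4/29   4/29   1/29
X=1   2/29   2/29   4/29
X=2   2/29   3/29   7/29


H(X|Y) = Σ_y p(y) H(X|Y=y)
  p(Y=0) = 8/29, H(X|Y=0) = 1.5000
  p(Y=1) = 9/29, H(X|Y=1) = 1.5305
  p(Y=2) = 12/29, H(X|Y=2) = 1.2807
H(X|Y) = 0.2759×1.5000 + 0.3103×1.5305 + 0.4138×1.2807 = 1.4187 bits


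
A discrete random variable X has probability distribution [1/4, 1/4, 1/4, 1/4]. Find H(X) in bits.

H(X) = -Σ p(x) log₂ p(x)
  -1/4 × log₂(1/4) = 0.5000
  -1/4 × log₂(1/4) = 0.5000
  -1/4 × log₂(1/4) = 0.5000
  -1/4 × log₂(1/4) = 0.5000
H(X) = 2.0000 bits


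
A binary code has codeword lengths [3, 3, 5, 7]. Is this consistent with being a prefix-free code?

Kraft inequality: Σ 2^(-l_i) ≤ 1 for prefix-free code
Calculating: 2^(-3) + 2^(-3) + 2^(-5) + 2^(-7)
= 0.125 + 0.125 + 0.03125 + 0.0078125
= 0.2891
Since 0.2891 ≤ 1, prefix-free code exists


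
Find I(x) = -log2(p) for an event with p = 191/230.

Information content I(x) = -log₂(p(x))
I = -log₂(191/230) = -log₂(0.8304)
I = 0.2681 bits


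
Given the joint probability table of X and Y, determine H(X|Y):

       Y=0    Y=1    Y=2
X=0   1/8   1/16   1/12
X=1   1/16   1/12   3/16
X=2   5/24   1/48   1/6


H(X|Y) = Σ_y p(y) H(X|Y=y)
  p(Y=0) = 19/48, H(X|Y=0) = 1.4330
  p(Y=1) = 1/6, H(X|Y=1) = 1.4056
  p(Y=2) = 7/16, H(X|Y=2) = 1.5100
H(X|Y) = 0.3958×1.4330 + 0.1667×1.4056 + 0.4375×1.5100 = 1.4621 bits


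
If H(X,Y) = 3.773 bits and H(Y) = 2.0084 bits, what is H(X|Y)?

Chain rule: H(X,Y) = H(X|Y) + H(Y)
H(X|Y) = H(X,Y) - H(Y) = 3.773 - 2.0084 = 1.7646 bits


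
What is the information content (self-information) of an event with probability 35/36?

Information content I(x) = -log₂(p(x))
I = -log₂(35/36) = -log₂(0.9722)
I = 0.0406 bits


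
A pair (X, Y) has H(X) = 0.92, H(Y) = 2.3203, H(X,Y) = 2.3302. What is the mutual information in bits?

I(X;Y) = H(X) + H(Y) - H(X,Y)
I(X;Y) = 0.92 + 2.3203 - 2.3302 = 0.9101 bits


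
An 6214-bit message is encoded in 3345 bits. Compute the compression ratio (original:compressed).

Compression ratio = Original / Compressed
= 6214 / 3345 = 1.86:1


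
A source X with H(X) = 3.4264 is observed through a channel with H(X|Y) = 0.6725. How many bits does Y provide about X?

I(X;Y) = H(X) - H(X|Y)
I(X;Y) = 3.4264 - 0.6725 = 2.7539 bits


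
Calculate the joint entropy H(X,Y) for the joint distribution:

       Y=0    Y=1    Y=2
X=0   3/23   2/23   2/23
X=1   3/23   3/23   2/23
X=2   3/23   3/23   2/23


H(X,Y) = -Σ p(x,y) log₂ p(x,y)
  p(0,0)=3/23: -0.1304 × log₂(0.1304) = 0.3833
  p(0,1)=2/23: -0.0870 × log₂(0.0870) = 0.3064
  p(0,2)=2/23: -0.0870 × log₂(0.0870) = 0.3064
  p(1,0)=3/23: -0.1304 × log₂(0.1304) = 0.3833
  p(1,1)=3/23: -0.1304 × log₂(0.1304) = 0.3833
  p(1,2)=2/23: -0.0870 × log₂(0.0870) = 0.3064
  p(2,0)=3/23: -0.1304 × log₂(0.1304) = 0.3833
  p(2,1)=3/23: -0.1304 × log₂(0.1304) = 0.3833
  p(2,2)=2/23: -0.0870 × log₂(0.0870) = 0.3064
H(X,Y) = 3.1421 bits


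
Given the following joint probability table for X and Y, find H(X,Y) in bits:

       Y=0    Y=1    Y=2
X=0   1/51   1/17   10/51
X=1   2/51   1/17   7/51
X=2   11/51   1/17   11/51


H(X,Y) = -Σ p(x,y) log₂ p(x,y)
  p(0,0)=1/51: -0.0196 × log₂(0.0196) = 0.1112
  p(0,1)=1/17: -0.0588 × log₂(0.0588) = 0.2404
  p(0,2)=10/51: -0.1961 × log₂(0.1961) = 0.4609
  p(1,0)=2/51: -0.0392 × log₂(0.0392) = 0.1832
  p(1,1)=1/17: -0.0588 × log₂(0.0588) = 0.2404
  p(1,2)=7/51: -0.1373 × log₂(0.1373) = 0.3932
  p(2,0)=11/51: -0.2157 × log₂(0.2157) = 0.4773
  p(2,1)=1/17: -0.0588 × log₂(0.0588) = 0.2404
  p(2,2)=11/51: -0.2157 × log₂(0.2157) = 0.4773
H(X,Y) = 2.8245 bits


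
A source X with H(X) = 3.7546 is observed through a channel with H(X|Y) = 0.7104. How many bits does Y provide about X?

I(X;Y) = H(X) - H(X|Y)
I(X;Y) = 3.7546 - 0.7104 = 3.0442 bits


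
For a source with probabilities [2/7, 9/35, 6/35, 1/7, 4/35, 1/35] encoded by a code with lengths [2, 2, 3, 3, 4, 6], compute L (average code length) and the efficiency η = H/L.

Average length L = Σ p_i × l_i = 2.6571 bits
Entropy H = 2.3616 bits
Efficiency η = H/L × 100% = 88.88%


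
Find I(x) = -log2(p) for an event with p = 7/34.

Information content I(x) = -log₂(p(x))
I = -log₂(7/34) = -log₂(0.2059)
I = 2.2801 bits


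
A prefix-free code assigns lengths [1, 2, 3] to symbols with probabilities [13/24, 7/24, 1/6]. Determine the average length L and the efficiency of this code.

Average length L = Σ p_i × l_i = 1.6250 bits
Entropy H = 1.4284 bits
Efficiency η = H/L × 100% = 87.90%


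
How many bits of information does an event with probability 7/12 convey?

Information content I(x) = -log₂(p(x))
I = -log₂(7/12) = -log₂(0.5833)
I = 0.7776 bits


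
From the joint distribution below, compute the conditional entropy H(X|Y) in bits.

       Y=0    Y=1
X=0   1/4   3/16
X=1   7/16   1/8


H(X|Y) = Σ_y p(y) H(X|Y=y)
  p(Y=0) = 11/16, H(X|Y=0) = 0.9457
  p(Y=1) = 5/16, H(X|Y=1) = 0.9710
H(X|Y) = 0.6875×0.9457 + 0.3125×0.9710 = 0.9536 bits


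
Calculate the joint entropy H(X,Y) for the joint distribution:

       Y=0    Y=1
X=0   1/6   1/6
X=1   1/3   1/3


H(X,Y) = -Σ p(x,y) log₂ p(x,y)
  p(0,0)=1/6: -0.1667 × log₂(0.1667) = 0.4308
  p(0,1)=1/6: -0.1667 × log₂(0.1667) = 0.4308
  p(1,0)=1/3: -0.3333 × log₂(0.3333) = 0.5283
  p(1,1)=1/3: -0.3333 × log₂(0.3333) = 0.5283
H(X,Y) = 1.9183 bits


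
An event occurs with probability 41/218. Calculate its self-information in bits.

Information content I(x) = -log₂(p(x))
I = -log₂(41/218) = -log₂(0.1881)
I = 2.4106 bits


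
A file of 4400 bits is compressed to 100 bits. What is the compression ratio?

Compression ratio = Original / Compressed
= 4400 / 100 = 44.00:1


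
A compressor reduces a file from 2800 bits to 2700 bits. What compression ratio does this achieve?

Compression ratio = Original / Compressed
= 2800 / 2700 = 1.04:1


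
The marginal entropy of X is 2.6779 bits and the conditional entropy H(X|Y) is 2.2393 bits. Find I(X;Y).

I(X;Y) = H(X) - H(X|Y)
I(X;Y) = 2.6779 - 2.2393 = 0.4386 bits


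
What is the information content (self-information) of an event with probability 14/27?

Information content I(x) = -log₂(p(x))
I = -log₂(14/27) = -log₂(0.5185)
I = 0.9475 bits


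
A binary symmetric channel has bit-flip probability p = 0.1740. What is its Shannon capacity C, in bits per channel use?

For BSC with error probability p:
C = 1 - H(p) where H(p) is binary entropy
H(0.1740) = -0.1740 × log₂(0.1740) - 0.8260 × log₂(0.8260)
H(p) = 0.6668
C = 1 - 0.6668 = 0.3332 bits/use


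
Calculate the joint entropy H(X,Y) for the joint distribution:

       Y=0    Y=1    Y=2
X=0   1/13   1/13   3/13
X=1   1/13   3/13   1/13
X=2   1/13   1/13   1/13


H(X,Y) = -Σ p(x,y) log₂ p(x,y)
  p(0,0)=1/13: -0.0769 × log₂(0.0769) = 0.2846
  p(0,1)=1/13: -0.0769 × log₂(0.0769) = 0.2846
  p(0,2)=3/13: -0.2308 × log₂(0.2308) = 0.4882
  p(1,0)=1/13: -0.0769 × log₂(0.0769) = 0.2846
  p(1,1)=3/13: -0.2308 × log₂(0.2308) = 0.4882
  p(1,2)=1/13: -0.0769 × log₂(0.0769) = 0.2846
  p(2,0)=1/13: -0.0769 × log₂(0.0769) = 0.2846
  p(2,1)=1/13: -0.0769 × log₂(0.0769) = 0.2846
  p(2,2)=1/13: -0.0769 × log₂(0.0769) = 0.2846
H(X,Y) = 2.9689 bits


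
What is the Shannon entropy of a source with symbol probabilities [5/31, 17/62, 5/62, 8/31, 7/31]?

H(X) = -Σ p(x) log₂ p(x)
  -5/31 × log₂(5/31) = 0.4246
  -17/62 × log₂(17/62) = 0.5118
  -5/62 × log₂(5/62) = 0.2929
  -8/31 × log₂(8/31) = 0.5043
  -7/31 × log₂(7/31) = 0.4848
H(X) = 2.2184 bits


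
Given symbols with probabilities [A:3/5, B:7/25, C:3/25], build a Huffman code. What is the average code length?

Huffman tree construction:
Combine smallest probabilities repeatedly
Resulting codes:
  A: 1 (length 1)
  B: 01 (length 2)
  C: 00 (length 2)
Average length = Σ p(s) × length(s) = 1.4000 bits


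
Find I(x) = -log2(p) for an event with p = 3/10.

Information content I(x) = -log₂(p(x))
I = -log₂(3/10) = -log₂(0.3000)
I = 1.7370 bits


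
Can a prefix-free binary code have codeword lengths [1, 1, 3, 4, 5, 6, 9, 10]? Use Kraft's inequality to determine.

Kraft inequality: Σ 2^(-l_i) ≤ 1 for prefix-free code
Calculating: 2^(-1) + 2^(-1) + 2^(-3) + 2^(-4) + 2^(-5) + 2^(-6) + 2^(-9) + 2^(-10)
= 0.5 + 0.5 + 0.125 + 0.0625 + 0.03125 + 0.015625 + 0.001953125 + 0.0009765625
= 1.2373
Since 1.2373 > 1, prefix-free code does not exist


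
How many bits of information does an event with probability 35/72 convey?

Information content I(x) = -log₂(p(x))
I = -log₂(35/72) = -log₂(0.4861)
I = 1.0406 bits


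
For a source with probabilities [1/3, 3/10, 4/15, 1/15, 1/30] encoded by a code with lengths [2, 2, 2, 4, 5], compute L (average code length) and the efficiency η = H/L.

Average length L = Σ p_i × l_i = 2.2333 bits
Entropy H = 1.9819 bits
Efficiency η = H/L × 100% = 88.74%


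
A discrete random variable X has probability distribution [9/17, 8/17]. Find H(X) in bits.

H(X) = -Σ p(x) log₂ p(x)
  -9/17 × log₂(9/17) = 0.4858
  -8/17 × log₂(8/17) = 0.5117
H(X) = 0.9975 bits


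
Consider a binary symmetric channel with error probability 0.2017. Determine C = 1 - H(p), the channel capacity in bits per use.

For BSC with error probability p:
C = 1 - H(p) where H(p) is binary entropy
H(0.2017) = -0.2017 × log₂(0.2017) - 0.7983 × log₂(0.7983)
H(p) = 0.7253
C = 1 - 0.7253 = 0.2747 bits/use


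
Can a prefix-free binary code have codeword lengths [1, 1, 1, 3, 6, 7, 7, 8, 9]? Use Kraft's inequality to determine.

Kraft inequality: Σ 2^(-l_i) ≤ 1 for prefix-free code
Calculating: 2^(-1) + 2^(-1) + 2^(-1) + 2^(-3) + 2^(-6) + 2^(-7) + 2^(-7) + 2^(-8) + 2^(-9)
= 0.5 + 0.5 + 0.5 + 0.125 + 0.015625 + 0.0078125 + 0.0078125 + 0.00390625 + 0.001953125
= 1.6621
Since 1.6621 > 1, prefix-free code does not exist


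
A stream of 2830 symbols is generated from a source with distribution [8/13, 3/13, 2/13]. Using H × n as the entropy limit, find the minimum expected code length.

Entropy H = 1.3347 bits/symbol
Minimum bits = H × n = 1.3347 × 2830
= 3777.14 bits


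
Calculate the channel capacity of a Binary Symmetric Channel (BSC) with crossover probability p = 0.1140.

For BSC with error probability p:
C = 1 - H(p) where H(p) is binary entropy
H(0.1140) = -0.1140 × log₂(0.1140) - 0.8860 × log₂(0.8860)
H(p) = 0.5119
C = 1 - 0.5119 = 0.4881 bits/use


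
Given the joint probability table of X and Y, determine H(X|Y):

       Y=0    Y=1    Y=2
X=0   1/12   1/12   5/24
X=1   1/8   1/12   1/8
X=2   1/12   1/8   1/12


H(X|Y) = Σ_y p(y) H(X|Y=y)
  p(Y=0) = 7/24, H(X|Y=0) = 1.5567
  p(Y=1) = 7/24, H(X|Y=1) = 1.5567
  p(Y=2) = 5/12, H(X|Y=2) = 1.4855
H(X|Y) = 0.2917×1.5567 + 0.2917×1.5567 + 0.4167×1.4855 = 1.5270 bits


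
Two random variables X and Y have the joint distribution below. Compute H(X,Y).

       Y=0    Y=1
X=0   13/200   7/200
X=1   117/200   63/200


H(X,Y) = -Σ p(x,y) log₂ p(x,y)
  p(0,0)=13/200: -0.0650 × log₂(0.0650) = 0.2563
  p(0,1)=7/200: -0.0350 × log₂(0.0350) = 0.1693
  p(1,0)=117/200: -0.5850 × log₂(0.5850) = 0.4525
  p(1,1)=63/200: -0.3150 × log₂(0.3150) = 0.5250
H(X,Y) = 1.4031 bits


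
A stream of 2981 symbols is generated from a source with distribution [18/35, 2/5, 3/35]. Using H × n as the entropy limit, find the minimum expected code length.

Entropy H = 1.3260 bits/symbol
Minimum bits = H × n = 1.3260 × 2981
= 3952.67 bits


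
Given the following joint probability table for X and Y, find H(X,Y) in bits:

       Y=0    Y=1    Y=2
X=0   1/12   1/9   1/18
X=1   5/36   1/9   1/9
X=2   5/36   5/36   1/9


H(X,Y) = -Σ p(x,y) log₂ p(x,y)
  p(0,0)=1/12: -0.0833 × log₂(0.0833) = 0.2987
  p(0,1)=1/9: -0.1111 × log₂(0.1111) = 0.3522
  p(0,2)=1/18: -0.0556 × log₂(0.0556) = 0.2317
  p(1,0)=5/36: -0.1389 × log₂(0.1389) = 0.3956
  p(1,1)=1/9: -0.1111 × log₂(0.1111) = 0.3522
  p(1,2)=1/9: -0.1111 × log₂(0.1111) = 0.3522
  p(2,0)=5/36: -0.1389 × log₂(0.1389) = 0.3956
  p(2,1)=5/36: -0.1389 × log₂(0.1389) = 0.3956
  p(2,2)=1/9: -0.1111 × log₂(0.1111) = 0.3522
H(X,Y) = 3.1259 bits


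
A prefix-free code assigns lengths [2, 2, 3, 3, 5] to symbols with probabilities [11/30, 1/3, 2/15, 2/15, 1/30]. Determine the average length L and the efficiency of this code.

Average length L = Σ p_i × l_i = 2.3667 bits
Entropy H = 1.9978 bits
Efficiency η = H/L × 100% = 84.41%


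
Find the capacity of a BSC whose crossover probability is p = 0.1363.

For BSC with error probability p:
C = 1 - H(p) where H(p) is binary entropy
H(0.1363) = -0.1363 × log₂(0.1363) - 0.8637 × log₂(0.8637)
H(p) = 0.5745
C = 1 - 0.5745 = 0.4255 bits/use


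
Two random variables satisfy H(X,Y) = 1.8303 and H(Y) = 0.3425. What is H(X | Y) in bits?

Chain rule: H(X,Y) = H(X|Y) + H(Y)
H(X|Y) = H(X,Y) - H(Y) = 1.8303 - 0.3425 = 1.4878 bits


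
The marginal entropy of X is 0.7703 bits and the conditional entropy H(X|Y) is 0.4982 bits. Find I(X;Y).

I(X;Y) = H(X) - H(X|Y)
I(X;Y) = 0.7703 - 0.4982 = 0.2721 bits


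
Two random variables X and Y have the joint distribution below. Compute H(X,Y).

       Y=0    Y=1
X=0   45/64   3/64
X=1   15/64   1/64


H(X,Y) = -Σ p(x,y) log₂ p(x,y)
  p(0,0)=45/64: -0.7031 × log₂(0.7031) = 0.3573
  p(0,1)=3/64: -0.0469 × log₂(0.0469) = 0.2070
  p(1,0)=15/64: -0.2344 × log₂(0.2344) = 0.4906
  p(1,1)=1/64: -0.0156 × log₂(0.0156) = 0.0938
H(X,Y) = 1.1486 bits


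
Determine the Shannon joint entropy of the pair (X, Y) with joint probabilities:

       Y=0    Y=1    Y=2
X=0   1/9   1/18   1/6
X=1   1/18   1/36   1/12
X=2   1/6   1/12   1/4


H(X,Y) = -Σ p(x,y) log₂ p(x,y)
  p(0,0)=1/9: -0.1111 × log₂(0.1111) = 0.3522
  p(0,1)=1/18: -0.0556 × log₂(0.0556) = 0.2317
  p(0,2)=1/6: -0.1667 × log₂(0.1667) = 0.4308
  p(1,0)=1/18: -0.0556 × log₂(0.0556) = 0.2317
  p(1,1)=1/36: -0.0278 × log₂(0.0278) = 0.1436
  p(1,2)=1/12: -0.0833 × log₂(0.0833) = 0.2987
  p(2,0)=1/6: -0.1667 × log₂(0.1667) = 0.4308
  p(2,1)=1/12: -0.0833 × log₂(0.0833) = 0.2987
  p(2,2)=1/4: -0.2500 × log₂(0.2500) = 0.5000
H(X,Y) = 2.9183 bits


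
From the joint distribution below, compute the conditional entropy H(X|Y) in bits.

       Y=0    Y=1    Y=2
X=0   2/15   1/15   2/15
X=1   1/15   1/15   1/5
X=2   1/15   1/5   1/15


H(X|Y) = Σ_y p(y) H(X|Y=y)
  p(Y=0) = 4/15, H(X|Y=0) = 1.5000
  p(Y=1) = 1/3, H(X|Y=1) = 1.3710
  p(Y=2) = 2/5, H(X|Y=2) = 1.4591
H(X|Y) = 0.2667×1.5000 + 0.3333×1.3710 + 0.4000×1.4591 = 1.4406 bits


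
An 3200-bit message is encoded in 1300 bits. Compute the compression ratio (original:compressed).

Compression ratio = Original / Compressed
= 3200 / 1300 = 2.46:1


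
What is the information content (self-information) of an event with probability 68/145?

Information content I(x) = -log₂(p(x))
I = -log₂(68/145) = -log₂(0.4690)
I = 1.0924 bits


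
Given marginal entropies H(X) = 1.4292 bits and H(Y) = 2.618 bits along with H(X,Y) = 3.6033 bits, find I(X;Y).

I(X;Y) = H(X) + H(Y) - H(X,Y)
I(X;Y) = 1.4292 + 2.618 - 3.6033 = 0.4439 bits


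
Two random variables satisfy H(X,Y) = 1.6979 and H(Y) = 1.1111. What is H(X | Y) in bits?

Chain rule: H(X,Y) = H(X|Y) + H(Y)
H(X|Y) = H(X,Y) - H(Y) = 1.6979 - 1.1111 = 0.5868 bits


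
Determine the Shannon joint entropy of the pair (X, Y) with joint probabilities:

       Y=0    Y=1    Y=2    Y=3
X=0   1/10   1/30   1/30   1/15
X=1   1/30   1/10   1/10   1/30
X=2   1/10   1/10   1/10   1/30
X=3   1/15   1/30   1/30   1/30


H(X,Y) = -Σ p(x,y) log₂ p(x,y)
  p(0,0)=1/10: -0.1000 × log₂(0.1000) = 0.3322
  p(0,1)=1/30: -0.0333 × log₂(0.0333) = 0.1636
  p(0,2)=1/30: -0.0333 × log₂(0.0333) = 0.1636
  p(0,3)=1/15: -0.0667 × log₂(0.0667) = 0.2605
  p(1,0)=1/30: -0.0333 × log₂(0.0333) = 0.1636
  p(1,1)=1/10: -0.1000 × log₂(0.1000) = 0.3322
  p(1,2)=1/10: -0.1000 × log₂(0.1000) = 0.3322
  p(1,3)=1/30: -0.0333 × log₂(0.0333) = 0.1636
  p(2,0)=1/10: -0.1000 × log₂(0.1000) = 0.3322
  p(2,1)=1/10: -0.1000 × log₂(0.1000) = 0.3322
  p(2,2)=1/10: -0.1000 × log₂(0.1000) = 0.3322
  p(2,3)=1/30: -0.0333 × log₂(0.0333) = 0.1636
  p(3,0)=1/15: -0.0667 × log₂(0.0667) = 0.2605
  p(3,1)=1/30: -0.0333 × log₂(0.0333) = 0.1636
  p(3,2)=1/30: -0.0333 × log₂(0.0333) = 0.1636
  p(3,3)=1/30: -0.0333 × log₂(0.0333) = 0.1636
H(X,Y) = 3.8226 bits


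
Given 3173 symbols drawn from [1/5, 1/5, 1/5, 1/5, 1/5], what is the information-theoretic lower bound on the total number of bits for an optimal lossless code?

Entropy H = 2.3219 bits/symbol
Minimum bits = H × n = 2.3219 × 3173
= 7367.48 bits


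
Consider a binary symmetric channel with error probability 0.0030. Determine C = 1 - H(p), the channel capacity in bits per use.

For BSC with error probability p:
C = 1 - H(p) where H(p) is binary entropy
H(0.0030) = -0.0030 × log₂(0.0030) - 0.9970 × log₂(0.9970)
H(p) = 0.0295
C = 1 - 0.0295 = 0.9705 bits/use


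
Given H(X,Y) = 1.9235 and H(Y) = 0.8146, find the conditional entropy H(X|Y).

Chain rule: H(X,Y) = H(X|Y) + H(Y)
H(X|Y) = H(X,Y) - H(Y) = 1.9235 - 0.8146 = 1.1089 bits


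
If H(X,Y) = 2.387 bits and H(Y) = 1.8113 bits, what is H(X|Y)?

Chain rule: H(X,Y) = H(X|Y) + H(Y)
H(X|Y) = H(X,Y) - H(Y) = 2.387 - 1.8113 = 0.5757 bits


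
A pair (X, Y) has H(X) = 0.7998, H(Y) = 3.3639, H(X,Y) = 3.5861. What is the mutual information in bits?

I(X;Y) = H(X) + H(Y) - H(X,Y)
I(X;Y) = 0.7998 + 3.3639 - 3.5861 = 0.5776 bits


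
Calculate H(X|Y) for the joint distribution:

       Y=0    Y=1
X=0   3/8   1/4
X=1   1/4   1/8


H(X|Y) = Σ_y p(y) H(X|Y=y)
  p(Y=0) = 5/8, H(X|Y=0) = 0.9710
  p(Y=1) = 3/8, H(X|Y=1) = 0.9183
H(X|Y) = 0.6250×0.9710 + 0.3750×0.9183 = 0.9512 bits


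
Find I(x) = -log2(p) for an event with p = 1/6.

Information content I(x) = -log₂(p(x))
I = -log₂(1/6) = -log₂(0.1667)
I = 2.5850 bits


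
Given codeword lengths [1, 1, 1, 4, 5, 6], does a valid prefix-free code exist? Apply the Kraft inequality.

Kraft inequality: Σ 2^(-l_i) ≤ 1 for prefix-free code
Calculating: 2^(-1) + 2^(-1) + 2^(-1) + 2^(-4) + 2^(-5) + 2^(-6)
= 0.5 + 0.5 + 0.5 + 0.0625 + 0.03125 + 0.015625
= 1.6094
Since 1.6094 > 1, prefix-free code does not exist


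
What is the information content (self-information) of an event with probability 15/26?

Information content I(x) = -log₂(p(x))
I = -log₂(15/26) = -log₂(0.5769)
I = 0.7935 bits


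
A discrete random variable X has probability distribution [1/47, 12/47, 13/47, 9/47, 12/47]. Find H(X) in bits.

H(X) = -Σ p(x) log₂ p(x)
  -1/47 × log₂(1/47) = 0.1182
  -12/47 × log₂(12/47) = 0.5029
  -13/47 × log₂(13/47) = 0.5128
  -9/47 × log₂(9/47) = 0.4566
  -12/47 × log₂(12/47) = 0.5029
H(X) = 2.0934 bits


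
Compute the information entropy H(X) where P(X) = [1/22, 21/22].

H(X) = -Σ p(x) log₂ p(x)
  -1/22 × log₂(1/22) = 0.2027
  -21/22 × log₂(21/22) = 0.0641
H(X) = 0.2668 bits


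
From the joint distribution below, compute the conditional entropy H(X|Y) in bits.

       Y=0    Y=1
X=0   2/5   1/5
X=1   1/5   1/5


H(X|Y) = Σ_y p(y) H(X|Y=y)
  p(Y=0) = 3/5, H(X|Y=0) = 0.9183
  p(Y=1) = 2/5, H(X|Y=1) = 1.0000
H(X|Y) = 0.6000×0.9183 + 0.4000×1.0000 = 0.9510 bits


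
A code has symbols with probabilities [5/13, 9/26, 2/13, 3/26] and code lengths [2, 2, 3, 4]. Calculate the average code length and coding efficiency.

Average length L = Σ p_i × l_i = 2.3846 bits
Entropy H = 1.8349 bits
Efficiency η = H/L × 100% = 76.95%


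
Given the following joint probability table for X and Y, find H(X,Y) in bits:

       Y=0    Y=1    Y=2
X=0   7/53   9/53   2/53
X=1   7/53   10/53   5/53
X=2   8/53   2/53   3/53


H(X,Y) = -Σ p(x,y) log₂ p(x,y)
  p(0,0)=7/53: -0.1321 × log₂(0.1321) = 0.3857
  p(0,1)=9/53: -0.1698 × log₂(0.1698) = 0.4344
  p(0,2)=2/53: -0.0377 × log₂(0.0377) = 0.1784
  p(1,0)=7/53: -0.1321 × log₂(0.1321) = 0.3857
  p(1,1)=10/53: -0.1887 × log₂(0.1887) = 0.4540
  p(1,2)=5/53: -0.0943 × log₂(0.0943) = 0.3213
  p(2,0)=8/53: -0.1509 × log₂(0.1509) = 0.4118
  p(2,1)=2/53: -0.0377 × log₂(0.0377) = 0.1784
  p(2,2)=3/53: -0.0566 × log₂(0.0566) = 0.2345
H(X,Y) = 2.9842 bits


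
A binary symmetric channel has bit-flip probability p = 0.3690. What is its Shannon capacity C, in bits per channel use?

For BSC with error probability p:
C = 1 - H(p) where H(p) is binary entropy
H(0.3690) = -0.3690 × log₂(0.3690) - 0.6310 × log₂(0.6310)
H(p) = 0.9499
C = 1 - 0.9499 = 0.0501 bits/use


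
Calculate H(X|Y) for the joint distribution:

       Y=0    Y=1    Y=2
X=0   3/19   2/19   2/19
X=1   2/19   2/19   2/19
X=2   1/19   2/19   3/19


H(X|Y) = Σ_y p(y) H(X|Y=y)
  p(Y=0) = 6/19, H(X|Y=0) = 1.4591
  p(Y=1) = 6/19, H(X|Y=1) = 1.5850
  p(Y=2) = 7/19, H(X|Y=2) = 1.5567
H(X|Y) = 0.3158×1.4591 + 0.3158×1.5850 + 0.3684×1.5567 = 1.5348 bits


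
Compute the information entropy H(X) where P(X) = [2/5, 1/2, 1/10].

H(X) = -Σ p(x) log₂ p(x)
  -2/5 × log₂(2/5) = 0.5288
  -1/2 × log₂(1/2) = 0.5000
  -1/10 × log₂(1/10) = 0.3322
H(X) = 1.3610 bits


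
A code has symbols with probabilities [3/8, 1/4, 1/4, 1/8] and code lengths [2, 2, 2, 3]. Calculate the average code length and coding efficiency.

Average length L = Σ p_i × l_i = 2.1250 bits
Entropy H = 1.9056 bits
Efficiency η = H/L × 100% = 89.68%


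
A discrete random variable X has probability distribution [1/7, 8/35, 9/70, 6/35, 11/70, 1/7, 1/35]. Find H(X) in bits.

H(X) = -Σ p(x) log₂ p(x)
  -1/7 × log₂(1/7) = 0.4011
  -8/35 × log₂(8/35) = 0.4867
  -9/70 × log₂(9/70) = 0.3805
  -6/35 × log₂(6/35) = 0.4362
  -11/70 × log₂(11/70) = 0.4195
  -1/7 × log₂(1/7) = 0.4011
  -1/35 × log₂(1/35) = 0.1466
H(X) = 2.6716 bits


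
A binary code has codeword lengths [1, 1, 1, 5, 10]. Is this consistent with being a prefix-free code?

Kraft inequality: Σ 2^(-l_i) ≤ 1 for prefix-free code
Calculating: 2^(-1) + 2^(-1) + 2^(-1) + 2^(-5) + 2^(-10)
= 0.5 + 0.5 + 0.5 + 0.03125 + 0.0009765625
= 1.5322
Since 1.5322 > 1, prefix-free code does not exist


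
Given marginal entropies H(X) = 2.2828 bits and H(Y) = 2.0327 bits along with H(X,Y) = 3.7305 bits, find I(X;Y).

I(X;Y) = H(X) + H(Y) - H(X,Y)
I(X;Y) = 2.2828 + 2.0327 - 3.7305 = 0.585 bits


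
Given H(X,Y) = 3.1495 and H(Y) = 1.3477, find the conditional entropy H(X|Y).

Chain rule: H(X,Y) = H(X|Y) + H(Y)
H(X|Y) = H(X,Y) - H(Y) = 3.1495 - 1.3477 = 1.8018 bits


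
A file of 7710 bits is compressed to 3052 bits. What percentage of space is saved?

Space savings = (1 - Compressed/Original) × 100%
= (1 - 3052/7710) × 100%
= 60.42%


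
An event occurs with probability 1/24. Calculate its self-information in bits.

Information content I(x) = -log₂(p(x))
I = -log₂(1/24) = -log₂(0.0417)
I = 4.5850 bits


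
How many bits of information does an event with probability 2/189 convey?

Information content I(x) = -log₂(p(x))
I = -log₂(2/189) = -log₂(0.0106)
I = 6.5622 bits


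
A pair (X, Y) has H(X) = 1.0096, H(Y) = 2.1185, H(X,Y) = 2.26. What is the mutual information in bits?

I(X;Y) = H(X) + H(Y) - H(X,Y)
I(X;Y) = 1.0096 + 2.1185 - 2.26 = 0.8681 bits


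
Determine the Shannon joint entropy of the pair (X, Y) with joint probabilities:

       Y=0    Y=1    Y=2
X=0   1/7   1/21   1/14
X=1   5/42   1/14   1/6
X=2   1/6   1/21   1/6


H(X,Y) = -Σ p(x,y) log₂ p(x,y)
  p(0,0)=1/7: -0.1429 × log₂(0.1429) = 0.4011
  p(0,1)=1/21: -0.0476 × log₂(0.0476) = 0.2092
  p(0,2)=1/14: -0.0714 × log₂(0.0714) = 0.2720
  p(1,0)=5/42: -0.1190 × log₂(0.1190) = 0.3655
  p(1,1)=1/14: -0.0714 × log₂(0.0714) = 0.2720
  p(1,2)=1/6: -0.1667 × log₂(0.1667) = 0.4308
  p(2,0)=1/6: -0.1667 × log₂(0.1667) = 0.4308
  p(2,1)=1/21: -0.0476 × log₂(0.0476) = 0.2092
  p(2,2)=1/6: -0.1667 × log₂(0.1667) = 0.4308
H(X,Y) = 3.0213 bits


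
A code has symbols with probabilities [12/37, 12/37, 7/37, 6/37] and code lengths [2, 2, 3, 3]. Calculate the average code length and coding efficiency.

Average length L = Σ p_i × l_i = 2.3514 bits
Entropy H = 1.9338 bits
Efficiency η = H/L × 100% = 82.24%


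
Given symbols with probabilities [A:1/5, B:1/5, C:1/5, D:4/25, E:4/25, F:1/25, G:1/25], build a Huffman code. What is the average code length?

Huffman tree construction:
Combine smallest probabilities repeatedly
Resulting codes:
  A: 111 (length 3)
  B: 00 (length 2)
  C: 01 (length 2)
  D: 101 (length 3)
  E: 110 (length 3)
  F: 1000 (length 4)
  G: 1001 (length 4)
Average length = Σ p(s) × length(s) = 2.6800 bits


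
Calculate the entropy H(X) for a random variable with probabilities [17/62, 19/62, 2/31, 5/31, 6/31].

H(X) = -Σ p(x) log₂ p(x)
  -17/62 × log₂(17/62) = 0.5118
  -19/62 × log₂(19/62) = 0.5229
  -2/31 × log₂(2/31) = 0.2551
  -5/31 × log₂(5/31) = 0.4246
  -6/31 × log₂(6/31) = 0.4586
H(X) = 2.1730 bits


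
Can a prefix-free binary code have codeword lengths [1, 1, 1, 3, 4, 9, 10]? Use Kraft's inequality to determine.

Kraft inequality: Σ 2^(-l_i) ≤ 1 for prefix-free code
Calculating: 2^(-1) + 2^(-1) + 2^(-1) + 2^(-3) + 2^(-4) + 2^(-9) + 2^(-10)
= 0.5 + 0.5 + 0.5 + 0.125 + 0.0625 + 0.001953125 + 0.0009765625
= 1.6904
Since 1.6904 > 1, prefix-free code does not exist


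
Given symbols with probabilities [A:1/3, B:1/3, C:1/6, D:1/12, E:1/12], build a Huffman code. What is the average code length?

Huffman tree construction:
Combine smallest probabilities repeatedly
Resulting codes:
  A: 10 (length 2)
  B: 11 (length 2)
  C: 00 (length 2)
  D: 010 (length 3)
  E: 011 (length 3)
Average length = Σ p(s) × length(s) = 2.1667 bits


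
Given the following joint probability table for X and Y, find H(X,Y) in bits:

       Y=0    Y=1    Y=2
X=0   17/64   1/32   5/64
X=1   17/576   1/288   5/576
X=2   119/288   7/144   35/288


H(X,Y) = -Σ p(x,y) log₂ p(x,y)
  p(0,0)=17/64: -0.2656 × log₂(0.2656) = 0.5080
  p(0,1)=1/32: -0.0312 × log₂(0.0312) = 0.1562
  p(0,2)=5/64: -0.0781 × log₂(0.0781) = 0.2873
  p(1,0)=17/576: -0.0295 × log₂(0.0295) = 0.1500
  p(1,1)=1/288: -0.0035 × log₂(0.0035) = 0.0284
  p(1,2)=5/576: -0.0087 × log₂(0.0087) = 0.0594
  p(2,0)=119/288: -0.4132 × log₂(0.4132) = 0.5269
  p(2,1)=7/144: -0.0486 × log₂(0.0486) = 0.2121
  p(2,2)=35/288: -0.1215 × log₂(0.1215) = 0.3695
H(X,Y) = 2.2979 bits


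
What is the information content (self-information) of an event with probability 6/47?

Information content I(x) = -log₂(p(x))
I = -log₂(6/47) = -log₂(0.1277)
I = 2.9696 bits


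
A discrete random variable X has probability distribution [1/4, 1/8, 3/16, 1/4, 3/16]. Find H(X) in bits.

H(X) = -Σ p(x) log₂ p(x)
  -1/4 × log₂(1/4) = 0.5000
  -1/8 × log₂(1/8) = 0.3750
  -3/16 × log₂(3/16) = 0.4528
  -1/4 × log₂(1/4) = 0.5000
  -3/16 × log₂(3/16) = 0.4528
H(X) = 2.2806 bits


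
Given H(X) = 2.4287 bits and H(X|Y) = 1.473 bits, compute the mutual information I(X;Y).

I(X;Y) = H(X) - H(X|Y)
I(X;Y) = 2.4287 - 1.473 = 0.9557 bits


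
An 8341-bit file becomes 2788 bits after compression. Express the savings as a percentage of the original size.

Space savings = (1 - Compressed/Original) × 100%
= (1 - 2788/8341) × 100%
= 66.57%


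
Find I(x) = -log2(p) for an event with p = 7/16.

Information content I(x) = -log₂(p(x))
I = -log₂(7/16) = -log₂(0.4375)
I = 1.1926 bits


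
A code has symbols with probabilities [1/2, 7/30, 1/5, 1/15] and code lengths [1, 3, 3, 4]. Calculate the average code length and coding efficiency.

Average length L = Σ p_i × l_i = 2.0667 bits
Entropy H = 1.7147 bits
Efficiency η = H/L × 100% = 82.97%


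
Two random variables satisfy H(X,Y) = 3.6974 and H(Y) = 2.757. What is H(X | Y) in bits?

Chain rule: H(X,Y) = H(X|Y) + H(Y)
H(X|Y) = H(X,Y) - H(Y) = 3.6974 - 2.757 = 0.9404 bits


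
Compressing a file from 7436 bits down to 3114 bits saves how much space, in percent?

Space savings = (1 - Compressed/Original) × 100%
= (1 - 3114/7436) × 100%
= 58.12%


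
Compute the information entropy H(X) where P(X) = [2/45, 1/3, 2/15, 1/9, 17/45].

H(X) = -Σ p(x) log₂ p(x)
  -2/45 × log₂(2/45) = 0.1996
  -1/3 × log₂(1/3) = 0.5283
  -2/15 × log₂(2/15) = 0.3876
  -1/9 × log₂(1/9) = 0.3522
  -17/45 × log₂(17/45) = 0.5305
H(X) = 1.9983 bits


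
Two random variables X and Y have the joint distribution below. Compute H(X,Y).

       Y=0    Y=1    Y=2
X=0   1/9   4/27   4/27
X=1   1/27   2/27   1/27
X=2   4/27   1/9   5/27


H(X,Y) = -Σ p(x,y) log₂ p(x,y)
  p(0,0)=1/9: -0.1111 × log₂(0.1111) = 0.3522
  p(0,1)=4/27: -0.1481 × log₂(0.1481) = 0.4081
  p(0,2)=4/27: -0.1481 × log₂(0.1481) = 0.4081
  p(1,0)=1/27: -0.0370 × log₂(0.0370) = 0.1761
  p(1,1)=2/27: -0.0741 × log₂(0.0741) = 0.2781
  p(1,2)=1/27: -0.0370 × log₂(0.0370) = 0.1761
  p(2,0)=4/27: -0.1481 × log₂(0.1481) = 0.4081
  p(2,1)=1/9: -0.1111 × log₂(0.1111) = 0.3522
  p(2,2)=5/27: -0.1852 × log₂(0.1852) = 0.4505
H(X,Y) = 3.0097 bits


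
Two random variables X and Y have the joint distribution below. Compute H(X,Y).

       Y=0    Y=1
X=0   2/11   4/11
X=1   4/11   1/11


H(X,Y) = -Σ p(x,y) log₂ p(x,y)
  p(0,0)=2/11: -0.1818 × log₂(0.1818) = 0.4472
  p(0,1)=4/11: -0.3636 × log₂(0.3636) = 0.5307
  p(1,0)=4/11: -0.3636 × log₂(0.3636) = 0.5307
  p(1,1)=1/11: -0.0909 × log₂(0.0909) = 0.3145
H(X,Y) = 1.8231 bits


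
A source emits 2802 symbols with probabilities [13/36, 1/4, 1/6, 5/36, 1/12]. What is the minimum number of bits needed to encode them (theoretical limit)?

Entropy H = 2.1558 bits/symbol
Minimum bits = H × n = 2.1558 × 2802
= 6040.49 bits


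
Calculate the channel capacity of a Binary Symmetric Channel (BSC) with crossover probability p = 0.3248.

For BSC with error probability p:
C = 1 - H(p) where H(p) is binary entropy
H(0.3248) = -0.3248 × log₂(0.3248) - 0.6752 × log₂(0.6752)
H(p) = 0.9095
C = 1 - 0.9095 = 0.0905 bits/use


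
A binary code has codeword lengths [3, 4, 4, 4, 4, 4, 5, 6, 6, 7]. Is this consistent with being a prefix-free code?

Kraft inequality: Σ 2^(-l_i) ≤ 1 for prefix-free code
Calculating: 2^(-3) + 2^(-4) + 2^(-4) + 2^(-4) + 2^(-4) + 2^(-4) + 2^(-5) + 2^(-6) + 2^(-6) + 2^(-7)
= 0.125 + 0.0625 + 0.0625 + 0.0625 + 0.0625 + 0.0625 + 0.03125 + 0.015625 + 0.015625 + 0.0078125
= 0.5078
Since 0.5078 ≤ 1, prefix-free code exists


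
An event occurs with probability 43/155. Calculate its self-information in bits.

Information content I(x) = -log₂(p(x))
I = -log₂(43/155) = -log₂(0.2774)
I = 1.8499 bits


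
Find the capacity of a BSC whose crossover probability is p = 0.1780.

For BSC with error probability p:
C = 1 - H(p) where H(p) is binary entropy
H(0.1780) = -0.1780 × log₂(0.1780) - 0.8220 × log₂(0.8220)
H(p) = 0.6757
C = 1 - 0.6757 = 0.3243 bits/use


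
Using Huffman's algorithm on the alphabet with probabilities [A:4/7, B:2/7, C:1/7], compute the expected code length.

Huffman tree construction:
Combine smallest probabilities repeatedly
Resulting codes:
  A: 1 (length 1)
  B: 01 (length 2)
  C: 00 (length 2)
Average length = Σ p(s) × length(s) = 1.4286 bits


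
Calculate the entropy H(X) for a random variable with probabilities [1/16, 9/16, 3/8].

H(X) = -Σ p(x) log₂ p(x)
  -1/16 × log₂(1/16) = 0.2500
  -9/16 × log₂(9/16) = 0.4669
  -3/8 × log₂(3/8) = 0.5306
H(X) = 1.2476 bits


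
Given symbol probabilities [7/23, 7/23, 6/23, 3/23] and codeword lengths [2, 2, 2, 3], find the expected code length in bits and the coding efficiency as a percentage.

Average length L = Σ p_i × l_i = 2.1304 bits
Entropy H = 1.9337 bits
Efficiency η = H/L × 100% = 90.76%


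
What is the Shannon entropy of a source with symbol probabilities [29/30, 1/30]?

H(X) = -Σ p(x) log₂ p(x)
  -29/30 × log₂(29/30) = 0.0473
  -1/30 × log₂(1/30) = 0.1636
H(X) = 0.2108 bits


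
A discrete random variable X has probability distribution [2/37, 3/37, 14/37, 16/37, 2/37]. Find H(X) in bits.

H(X) = -Σ p(x) log₂ p(x)
  -2/37 × log₂(2/37) = 0.2275
  -3/37 × log₂(3/37) = 0.2939
  -14/37 × log₂(14/37) = 0.5305
  -16/37 × log₂(16/37) = 0.5230
  -2/37 × log₂(2/37) = 0.2275
H(X) = 1.8025 bits


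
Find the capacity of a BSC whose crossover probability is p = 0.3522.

For BSC with error probability p:
C = 1 - H(p) where H(p) is binary entropy
H(0.3522) = -0.3522 × log₂(0.3522) - 0.6478 × log₂(0.6478)
H(p) = 0.9360
C = 1 - 0.9360 = 0.0640 bits/use


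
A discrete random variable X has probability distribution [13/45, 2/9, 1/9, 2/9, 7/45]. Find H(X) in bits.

H(X) = -Σ p(x) log₂ p(x)
  -13/45 × log₂(13/45) = 0.5175
  -2/9 × log₂(2/9) = 0.4822
  -1/9 × log₂(1/9) = 0.3522
  -2/9 × log₂(2/9) = 0.4822
  -7/45 × log₂(7/45) = 0.4176
H(X) = 2.2517 bits


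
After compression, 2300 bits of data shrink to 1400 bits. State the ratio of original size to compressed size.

Compression ratio = Original / Compressed
= 2300 / 1400 = 1.64:1


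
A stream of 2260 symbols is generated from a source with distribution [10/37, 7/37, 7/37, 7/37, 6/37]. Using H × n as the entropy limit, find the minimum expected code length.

Entropy H = 2.2991 bits/symbol
Minimum bits = H × n = 2.2991 × 2260
= 5195.94 bits


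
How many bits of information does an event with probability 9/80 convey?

Information content I(x) = -log₂(p(x))
I = -log₂(9/80) = -log₂(0.1125)
I = 3.1520 bits


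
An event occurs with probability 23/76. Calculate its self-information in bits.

Information content I(x) = -log₂(p(x))
I = -log₂(23/76) = -log₂(0.3026)
I = 1.7244 bits


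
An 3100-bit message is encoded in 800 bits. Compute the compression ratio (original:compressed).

Compression ratio = Original / Compressed
= 3100 / 800 = 3.88:1


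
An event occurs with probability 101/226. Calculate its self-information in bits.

Information content I(x) = -log₂(p(x))
I = -log₂(101/226) = -log₂(0.4469)
I = 1.1620 bits


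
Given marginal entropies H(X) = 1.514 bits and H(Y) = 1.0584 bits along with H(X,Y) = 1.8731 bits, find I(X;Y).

I(X;Y) = H(X) + H(Y) - H(X,Y)
I(X;Y) = 1.514 + 1.0584 - 1.8731 = 0.6993 bits


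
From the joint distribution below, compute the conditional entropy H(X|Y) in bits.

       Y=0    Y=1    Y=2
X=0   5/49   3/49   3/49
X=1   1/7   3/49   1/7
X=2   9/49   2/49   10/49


H(X|Y) = Σ_y p(y) H(X|Y=y)
  p(Y=0) = 3/7, H(X|Y=0) = 1.5452
  p(Y=1) = 8/49, H(X|Y=1) = 1.5613
  p(Y=2) = 20/49, H(X|Y=2) = 1.4406
H(X|Y) = 0.4286×1.5452 + 0.1633×1.5613 + 0.4082×1.4406 = 1.5051 bits


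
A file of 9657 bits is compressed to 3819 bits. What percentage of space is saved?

Space savings = (1 - Compressed/Original) × 100%
= (1 - 3819/9657) × 100%
= 60.45%


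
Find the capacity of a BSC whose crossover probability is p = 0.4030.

For BSC with error probability p:
C = 1 - H(p) where H(p) is binary entropy
H(0.4030) = -0.4030 × log₂(0.4030) - 0.5970 × log₂(0.5970)
H(p) = 0.9727
C = 1 - 0.9727 = 0.0273 bits/use


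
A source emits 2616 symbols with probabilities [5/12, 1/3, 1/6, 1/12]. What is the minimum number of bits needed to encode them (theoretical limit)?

Entropy H = 1.7842 bits/symbol
Minimum bits = H × n = 1.7842 × 2616
= 4667.36 bits


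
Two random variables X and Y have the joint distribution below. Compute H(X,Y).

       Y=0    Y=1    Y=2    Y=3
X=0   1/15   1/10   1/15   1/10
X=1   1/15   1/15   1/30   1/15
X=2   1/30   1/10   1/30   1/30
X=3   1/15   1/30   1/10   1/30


H(X,Y) = -Σ p(x,y) log₂ p(x,y)
  p(0,0)=1/15: -0.0667 × log₂(0.0667) = 0.2605
  p(0,1)=1/10: -0.1000 × log₂(0.1000) = 0.3322
  p(0,2)=1/15: -0.0667 × log₂(0.0667) = 0.2605
  p(0,3)=1/10: -0.1000 × log₂(0.1000) = 0.3322
  p(1,0)=1/15: -0.0667 × log₂(0.0667) = 0.2605
  p(1,1)=1/15: -0.0667 × log₂(0.0667) = 0.2605
  p(1,2)=1/30: -0.0333 × log₂(0.0333) = 0.1636
  p(1,3)=1/15: -0.0667 × log₂(0.0667) = 0.2605
  p(2,0)=1/30: -0.0333 × log₂(0.0333) = 0.1636
  p(2,1)=1/10: -0.1000 × log₂(0.1000) = 0.3322
  p(2,2)=1/30: -0.0333 × log₂(0.0333) = 0.1636
  p(2,3)=1/30: -0.0333 × log₂(0.0333) = 0.1636
  p(3,0)=1/15: -0.0667 × log₂(0.0667) = 0.2605
  p(3,1)=1/30: -0.0333 × log₂(0.0333) = 0.1636
  p(3,2)=1/10: -0.1000 × log₂(0.1000) = 0.3322
  p(3,3)=1/30: -0.0333 × log₂(0.0333) = 0.1636
H(X,Y) = 3.8729 bits


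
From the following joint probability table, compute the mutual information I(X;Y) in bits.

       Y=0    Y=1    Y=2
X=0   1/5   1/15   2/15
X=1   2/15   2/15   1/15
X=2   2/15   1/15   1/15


H(X) = 1.5656, H(Y) = 1.5301, H(X,Y) = 3.0566
I(X;Y) = H(X) + H(Y) - H(X,Y) = 0.0392 bits


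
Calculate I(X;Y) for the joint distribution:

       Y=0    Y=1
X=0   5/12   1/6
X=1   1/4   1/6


H(X) = 0.9799, H(Y) = 0.9183, H(X,Y) = 1.8879
I(X;Y) = H(X) + H(Y) - H(X,Y) = 0.0102 bits


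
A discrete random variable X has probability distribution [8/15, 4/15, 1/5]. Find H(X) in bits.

H(X) = -Σ p(x) log₂ p(x)
  -8/15 × log₂(8/15) = 0.4837
  -4/15 × log₂(4/15) = 0.5085
  -1/5 × log₂(1/5) = 0.4644
H(X) = 1.4566 bits
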